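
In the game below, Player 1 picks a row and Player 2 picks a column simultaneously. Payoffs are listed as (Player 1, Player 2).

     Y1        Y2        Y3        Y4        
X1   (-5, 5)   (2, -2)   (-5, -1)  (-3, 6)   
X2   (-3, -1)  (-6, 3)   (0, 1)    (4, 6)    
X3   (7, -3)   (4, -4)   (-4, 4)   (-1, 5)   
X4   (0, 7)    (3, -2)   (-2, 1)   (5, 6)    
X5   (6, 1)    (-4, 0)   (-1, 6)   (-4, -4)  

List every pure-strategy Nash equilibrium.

No pure-strategy Nash equilibrium

Find each player's best response to every opponent strategy; NE are the intersections.
Player 1's best responses — vs Y1: X3 (payoff 7); vs Y2: X3 (payoff 4); vs Y3: X2 (payoff 0); vs Y4: X4 (payoff 5).
Player 2's best responses — vs X1: Y4 (payoff 6); vs X2: Y4 (payoff 6); vs X3: Y4 (payoff 5); vs X4: Y1 (payoff 7); vs X5: Y3 (payoff 6).
No cell has both players best-responding. For instance, Player 1's best reply to Y1 is X3, but against X3 Player 2 prefers Y4 over Y1.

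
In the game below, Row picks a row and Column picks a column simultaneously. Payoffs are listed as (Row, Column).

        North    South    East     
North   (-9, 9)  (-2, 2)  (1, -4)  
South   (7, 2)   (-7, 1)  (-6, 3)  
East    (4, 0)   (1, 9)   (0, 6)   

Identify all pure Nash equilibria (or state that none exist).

(East, South)

Check mutual best responses: a cell is a NE iff neither player can gain by unilaterally deviating.
Row's best responses — vs North: South (payoff 7); vs South: East (payoff 1); vs East: North (payoff 1).
Column's best responses — vs North: North (payoff 9); vs South: East (payoff 3); vs East: South (payoff 9).
The only mutual best response is (East, South); neither player gains by switching there.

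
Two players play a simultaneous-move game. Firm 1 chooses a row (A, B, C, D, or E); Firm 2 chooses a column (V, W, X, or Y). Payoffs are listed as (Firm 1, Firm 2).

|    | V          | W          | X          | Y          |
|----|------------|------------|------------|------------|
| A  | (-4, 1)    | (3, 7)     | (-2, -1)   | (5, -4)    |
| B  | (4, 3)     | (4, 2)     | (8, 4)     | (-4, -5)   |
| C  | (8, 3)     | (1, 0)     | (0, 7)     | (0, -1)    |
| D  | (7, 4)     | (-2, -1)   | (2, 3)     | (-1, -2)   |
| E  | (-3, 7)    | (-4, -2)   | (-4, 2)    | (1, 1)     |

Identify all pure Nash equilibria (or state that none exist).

(B, X)

Check mutual best responses: a cell is a NE iff neither player can gain by unilaterally deviating.
Firm 1's best responses — vs V: C (payoff 8); vs W: B (payoff 4); vs X: B (payoff 8); vs Y: A (payoff 5).
Firm 2's best responses — vs A: W (payoff 7); vs B: X (payoff 4); vs C: X (payoff 7); vs D: V (payoff 4); vs E: V (payoff 7).
The only mutual best response is (B, X); neither player gains by switching there.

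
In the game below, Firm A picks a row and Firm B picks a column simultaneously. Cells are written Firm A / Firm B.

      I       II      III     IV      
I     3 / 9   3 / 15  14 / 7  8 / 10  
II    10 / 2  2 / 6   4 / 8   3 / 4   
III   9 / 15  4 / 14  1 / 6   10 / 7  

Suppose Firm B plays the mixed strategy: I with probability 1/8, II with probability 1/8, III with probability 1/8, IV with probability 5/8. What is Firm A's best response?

Compute Firm A's expected payoff from each pure strategy against the given mix.
I: (1/8)·3 + (1/8)·3 + (1/8)·14 + (5/8)·8 = 15/2
II: (1/8)·10 + (1/8)·2 + (1/8)·4 + (5/8)·3 = 31/8
III: (1/8)·9 + (1/8)·4 + (1/8)·1 + (5/8)·10 = 8
Highest expected payoff is 8, from III.

III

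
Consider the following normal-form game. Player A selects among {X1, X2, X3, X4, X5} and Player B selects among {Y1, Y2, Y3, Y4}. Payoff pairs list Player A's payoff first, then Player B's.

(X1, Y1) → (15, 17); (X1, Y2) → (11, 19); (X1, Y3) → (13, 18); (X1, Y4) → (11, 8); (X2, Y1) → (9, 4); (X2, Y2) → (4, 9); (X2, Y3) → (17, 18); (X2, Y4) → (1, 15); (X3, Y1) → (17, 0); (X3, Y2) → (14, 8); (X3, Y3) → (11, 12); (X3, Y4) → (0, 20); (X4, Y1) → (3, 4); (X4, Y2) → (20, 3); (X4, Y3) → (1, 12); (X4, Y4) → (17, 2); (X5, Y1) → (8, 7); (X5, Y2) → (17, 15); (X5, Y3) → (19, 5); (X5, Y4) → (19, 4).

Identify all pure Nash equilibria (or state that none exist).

Check mutual best responses: a cell is a NE iff neither player can gain by unilaterally deviating.
Player A's best responses — vs Y1: X3 (payoff 17); vs Y2: X4 (payoff 20); vs Y3: X5 (payoff 19); vs Y4: X5 (payoff 19).
Player B's best responses — vs X1: Y2 (payoff 19); vs X2: Y3 (payoff 18); vs X3: Y4 (payoff 20); vs X4: Y3 (payoff 12); vs X5: Y2 (payoff 15).
No cell has both players best-responding. For instance, Player A's best reply to Y4 is X5, but against X5 Player B prefers Y2 over Y4.

No pure-strategy Nash equilibrium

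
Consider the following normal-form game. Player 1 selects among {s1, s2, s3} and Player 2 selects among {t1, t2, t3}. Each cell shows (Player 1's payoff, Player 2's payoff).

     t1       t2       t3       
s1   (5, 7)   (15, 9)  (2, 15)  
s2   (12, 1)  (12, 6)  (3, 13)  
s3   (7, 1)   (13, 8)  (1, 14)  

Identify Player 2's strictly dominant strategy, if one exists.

Check whether one of Player 2's strategies beats all alternatives regardless of what the opponent does.
t3 strictly dominates: vs s1: 15 > each of {7, 9}; vs s2: 13 > each of {1, 6}; vs s3: 14 > each of {1, 8}.

t3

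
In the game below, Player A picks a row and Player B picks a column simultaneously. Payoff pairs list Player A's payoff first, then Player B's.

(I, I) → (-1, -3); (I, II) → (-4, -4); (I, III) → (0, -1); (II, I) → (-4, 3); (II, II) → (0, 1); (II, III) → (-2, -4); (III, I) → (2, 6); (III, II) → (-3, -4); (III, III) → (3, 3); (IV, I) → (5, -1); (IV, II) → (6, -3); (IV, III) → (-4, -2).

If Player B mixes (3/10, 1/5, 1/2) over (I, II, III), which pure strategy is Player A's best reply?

Player A's best reply maximizes expected payoff against the mix.
I: (3/10)·(-1) + (1/5)·(-4) + (1/2)·0 = -11/10
II: (3/10)·(-4) + (1/5)·0 + (1/2)·(-2) = -11/5
III: (3/10)·2 + (1/5)·(-3) + (1/2)·3 = 3/2
IV: (3/10)·5 + (1/5)·6 + (1/2)·(-4) = 7/10
Highest expected payoff is 3/2, from III.

III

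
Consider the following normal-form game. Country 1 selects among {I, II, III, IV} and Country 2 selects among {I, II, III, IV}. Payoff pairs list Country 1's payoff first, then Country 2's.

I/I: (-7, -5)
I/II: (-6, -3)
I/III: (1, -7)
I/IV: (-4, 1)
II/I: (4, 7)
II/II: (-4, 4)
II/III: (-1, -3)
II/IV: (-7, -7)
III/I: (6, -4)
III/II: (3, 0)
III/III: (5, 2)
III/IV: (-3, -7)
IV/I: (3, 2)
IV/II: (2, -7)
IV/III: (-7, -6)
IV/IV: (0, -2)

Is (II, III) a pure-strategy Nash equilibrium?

Holding Country 2 at III: Country 1 gets -1 from II but could get 5 by switching to III. Country 1 has a profitable deviation.

No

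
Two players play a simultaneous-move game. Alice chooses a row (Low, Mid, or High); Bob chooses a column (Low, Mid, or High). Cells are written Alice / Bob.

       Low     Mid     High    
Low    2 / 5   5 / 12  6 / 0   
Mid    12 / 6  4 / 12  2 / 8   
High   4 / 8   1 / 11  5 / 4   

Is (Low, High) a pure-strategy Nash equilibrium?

No

Holding Bob at High: Alice gets 6 from Low, versus 2 from Mid, 5 from High. No profitable deviation for Alice.
Holding Alice at Low: Bob gets 0 from High but could get 12 by switching to Mid. Bob has a profitable deviation.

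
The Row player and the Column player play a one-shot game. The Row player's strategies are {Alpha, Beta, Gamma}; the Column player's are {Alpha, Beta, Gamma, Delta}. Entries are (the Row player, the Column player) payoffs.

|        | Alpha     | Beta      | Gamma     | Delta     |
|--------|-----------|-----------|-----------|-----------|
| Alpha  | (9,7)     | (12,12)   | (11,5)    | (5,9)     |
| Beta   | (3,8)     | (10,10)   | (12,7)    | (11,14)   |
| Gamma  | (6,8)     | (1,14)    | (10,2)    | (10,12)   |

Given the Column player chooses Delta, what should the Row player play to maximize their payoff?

Beta

With the Column player fixed at Delta, the Row player's payoffs are: Alpha → 5, Beta → 11, Gamma → 10.
The maximum is 11, achieved by Beta.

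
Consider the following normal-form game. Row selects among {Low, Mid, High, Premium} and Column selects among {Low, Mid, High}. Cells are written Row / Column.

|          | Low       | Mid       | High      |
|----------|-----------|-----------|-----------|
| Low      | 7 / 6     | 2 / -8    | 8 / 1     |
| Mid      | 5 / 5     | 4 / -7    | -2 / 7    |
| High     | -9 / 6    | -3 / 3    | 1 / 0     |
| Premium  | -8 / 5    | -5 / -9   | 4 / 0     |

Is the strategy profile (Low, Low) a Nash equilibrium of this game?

Yes

Holding Column at Low: Row gets 7 from Low, versus 5 from Mid, -9 from High, -8 from Premium. No profitable deviation for Row.
Holding Row at Low: Column gets 6 from Low, versus -8 from Mid, 1 from High. No profitable deviation for Column either.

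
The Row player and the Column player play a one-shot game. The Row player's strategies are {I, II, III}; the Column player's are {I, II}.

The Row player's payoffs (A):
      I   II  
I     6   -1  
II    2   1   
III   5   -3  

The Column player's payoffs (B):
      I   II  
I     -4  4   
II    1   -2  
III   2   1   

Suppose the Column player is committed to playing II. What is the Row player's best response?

II

With the Column player fixed at II, the Row player's payoffs are: I → -1, II → 1, III → -3.
The maximum is 1, achieved by II.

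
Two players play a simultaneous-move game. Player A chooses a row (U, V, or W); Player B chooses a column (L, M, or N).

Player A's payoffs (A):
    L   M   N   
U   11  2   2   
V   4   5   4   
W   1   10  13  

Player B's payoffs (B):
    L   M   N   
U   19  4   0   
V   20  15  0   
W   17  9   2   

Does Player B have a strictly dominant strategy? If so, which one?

L

Check whether one of Player B's strategies beats all alternatives regardless of what the opponent does.
L strictly dominates: vs U: 19 > each of {4, 0}; vs V: 20 > each of {15, 0}; vs W: 17 > each of {9, 2}.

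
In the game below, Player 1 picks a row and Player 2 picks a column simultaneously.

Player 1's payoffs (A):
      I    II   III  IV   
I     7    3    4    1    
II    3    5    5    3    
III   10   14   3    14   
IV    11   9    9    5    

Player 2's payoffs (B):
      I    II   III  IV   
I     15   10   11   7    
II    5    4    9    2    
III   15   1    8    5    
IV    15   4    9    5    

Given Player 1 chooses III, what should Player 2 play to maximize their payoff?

I

With Player 1 fixed at III, Player 2's payoffs are: I → 15, II → 1, III → 8, IV → 5.
The maximum is 15, achieved by I.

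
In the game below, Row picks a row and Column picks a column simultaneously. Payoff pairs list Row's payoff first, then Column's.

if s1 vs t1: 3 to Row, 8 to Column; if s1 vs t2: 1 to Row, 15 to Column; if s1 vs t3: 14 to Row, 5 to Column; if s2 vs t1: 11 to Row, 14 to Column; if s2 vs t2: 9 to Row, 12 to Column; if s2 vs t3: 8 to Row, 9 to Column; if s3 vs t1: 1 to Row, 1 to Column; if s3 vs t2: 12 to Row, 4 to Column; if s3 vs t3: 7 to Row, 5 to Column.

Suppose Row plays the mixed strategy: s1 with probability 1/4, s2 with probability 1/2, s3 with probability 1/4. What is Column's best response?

Column's best reply maximizes expected payoff against the mix.
t1: (1/4)·8 + (1/2)·14 + (1/4)·1 = 37/4
t2: (1/4)·15 + (1/2)·12 + (1/4)·4 = 43/4
t3: (1/4)·5 + (1/2)·9 + (1/4)·5 = 7
Highest expected payoff is 43/4, from t2.

t2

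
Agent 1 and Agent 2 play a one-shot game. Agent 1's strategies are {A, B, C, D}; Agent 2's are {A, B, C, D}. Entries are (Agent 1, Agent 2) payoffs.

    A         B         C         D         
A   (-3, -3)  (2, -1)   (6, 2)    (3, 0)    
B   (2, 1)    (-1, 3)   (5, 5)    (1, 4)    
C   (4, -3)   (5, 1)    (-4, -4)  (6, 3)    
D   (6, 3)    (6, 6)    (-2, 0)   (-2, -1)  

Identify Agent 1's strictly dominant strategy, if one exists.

No strictly dominant strategy

A strategy is strictly dominant if it gives Agent 1 a strictly higher payoff than every other strategy, against every choice by the opponent.
A is not dominant: against A, B gives 2 > -3.
B is not dominant: against A, C gives 4 > 2.
C is not dominant: against A, D gives 6 > 4.
D is not dominant: against C, A gives 6 > -2.
No single strategy is best against every opponent action.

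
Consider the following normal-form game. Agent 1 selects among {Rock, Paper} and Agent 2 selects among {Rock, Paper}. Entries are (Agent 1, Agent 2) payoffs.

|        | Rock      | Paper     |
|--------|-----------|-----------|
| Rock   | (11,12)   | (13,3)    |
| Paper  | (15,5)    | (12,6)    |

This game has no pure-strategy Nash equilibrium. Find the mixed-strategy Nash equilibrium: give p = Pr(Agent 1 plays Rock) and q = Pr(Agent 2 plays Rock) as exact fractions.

Each player's mixing probability is pinned down by making the *other* player indifferent.
Agent 2 indifferent between Rock and Paper: p·12 + (1−p)·5 = p·3 + (1−p)·6 ⟹ 5 + 7p = 6 + (-3)p ⟹ p = 1/10.
Agent 1 indifferent between Rock and Paper: q·11 + (1−q)·13 = q·15 + (1−q)·12 ⟹ 13 + (-2)q = 12 + 3q ⟹ q = 1/5.

p = 1/10, q = 1/5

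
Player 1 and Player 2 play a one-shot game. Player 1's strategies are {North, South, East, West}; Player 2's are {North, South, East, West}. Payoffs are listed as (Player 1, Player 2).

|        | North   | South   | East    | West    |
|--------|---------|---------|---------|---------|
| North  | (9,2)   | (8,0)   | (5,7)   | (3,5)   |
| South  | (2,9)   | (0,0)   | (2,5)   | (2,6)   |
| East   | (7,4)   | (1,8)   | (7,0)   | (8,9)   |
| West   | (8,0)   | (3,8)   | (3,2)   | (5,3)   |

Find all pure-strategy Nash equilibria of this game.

Check mutual best responses: a cell is a NE iff neither player can gain by unilaterally deviating.
Player 1's best responses — vs North: North (payoff 9); vs South: North (payoff 8); vs East: East (payoff 7); vs West: East (payoff 8).
Player 2's best responses — vs North: East (payoff 7); vs South: North (payoff 9); vs East: West (payoff 9); vs West: South (payoff 8).
The only mutual best response is (East, West); neither player gains by switching there.

(East, West)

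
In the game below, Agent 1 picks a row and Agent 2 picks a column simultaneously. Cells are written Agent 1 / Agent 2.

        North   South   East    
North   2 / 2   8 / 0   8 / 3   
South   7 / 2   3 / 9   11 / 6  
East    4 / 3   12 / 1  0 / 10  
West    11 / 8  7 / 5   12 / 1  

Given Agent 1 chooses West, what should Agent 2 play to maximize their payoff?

With Agent 1 fixed at West, Agent 2's payoffs are: North → 8, South → 5, East → 1.
The maximum is 8, achieved by North.

North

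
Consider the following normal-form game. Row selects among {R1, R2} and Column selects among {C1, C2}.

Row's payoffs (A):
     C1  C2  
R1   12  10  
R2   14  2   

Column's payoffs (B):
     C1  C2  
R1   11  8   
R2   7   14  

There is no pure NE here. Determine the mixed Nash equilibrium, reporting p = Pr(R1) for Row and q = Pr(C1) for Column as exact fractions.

In a mixed NE each player is indifferent between their pure strategies, so the opponent's mix sets the indifference.
Column indifferent between C1 and C2: p·11 + (1−p)·7 = p·8 + (1−p)·14 ⟹ 7 + 4p = 14 + (-6)p ⟹ p = 7/10.
Row indifferent between R1 and R2: q·12 + (1−q)·10 = q·14 + (1−q)·2 ⟹ 10 + 2q = 2 + 12q ⟹ q = 4/5.

p = 7/10, q = 4/5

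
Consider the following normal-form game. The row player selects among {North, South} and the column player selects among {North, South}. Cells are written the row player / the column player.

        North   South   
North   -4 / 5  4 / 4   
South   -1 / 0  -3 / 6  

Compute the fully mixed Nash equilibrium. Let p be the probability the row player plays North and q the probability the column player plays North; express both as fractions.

In a mixed NE each player is indifferent between their pure strategies, so the opponent's mix sets the indifference.
The column player indifferent between North and South: p·5 + (1−p)·0 = p·4 + (1−p)·6 ⟹ 0 + 5p = 6 + (-2)p ⟹ p = 6/7.
The row player indifferent between North and South: q·(-4) + (1−q)·4 = q·(-1) + (1−q)·(-3) ⟹ 4 + (-8)q = (-3) + 2q ⟹ q = 7/10.

p = 6/7, q = 7/10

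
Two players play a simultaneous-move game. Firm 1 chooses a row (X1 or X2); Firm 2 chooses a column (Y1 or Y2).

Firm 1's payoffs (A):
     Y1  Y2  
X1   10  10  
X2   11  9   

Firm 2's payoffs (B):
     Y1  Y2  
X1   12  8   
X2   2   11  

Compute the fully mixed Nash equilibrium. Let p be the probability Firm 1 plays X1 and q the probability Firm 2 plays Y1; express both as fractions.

In a mixed NE each player is indifferent between their pure strategies, so the opponent's mix sets the indifference.
Firm 2 indifferent between Y1 and Y2: p·12 + (1−p)·2 = p·8 + (1−p)·11 ⟹ 2 + 10p = 11 + (-3)p ⟹ p = 9/13.
Firm 1 indifferent between X1 and X2: q·10 + (1−q)·10 = q·11 + (1−q)·9 ⟹ 10 + 0q = 9 + 2q ⟹ q = 1/2.

p = 9/13, q = 1/2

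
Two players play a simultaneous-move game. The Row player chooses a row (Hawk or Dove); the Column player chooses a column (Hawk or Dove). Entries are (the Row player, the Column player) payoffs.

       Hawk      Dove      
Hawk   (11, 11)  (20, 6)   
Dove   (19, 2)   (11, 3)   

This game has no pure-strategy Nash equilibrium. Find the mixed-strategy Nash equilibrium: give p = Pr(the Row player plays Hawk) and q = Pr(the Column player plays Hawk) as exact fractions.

p = 1/6, q = 9/17

Each player's mixing probability is pinned down by making the *other* player indifferent.
The Column player indifferent between Hawk and Dove: p·11 + (1−p)·2 = p·6 + (1−p)·3 ⟹ 2 + 9p = 3 + 3p ⟹ p = 1/6.
The Row player indifferent between Hawk and Dove: q·11 + (1−q)·20 = q·19 + (1−q)·11 ⟹ 20 + (-9)q = 11 + 8q ⟹ q = 9/17.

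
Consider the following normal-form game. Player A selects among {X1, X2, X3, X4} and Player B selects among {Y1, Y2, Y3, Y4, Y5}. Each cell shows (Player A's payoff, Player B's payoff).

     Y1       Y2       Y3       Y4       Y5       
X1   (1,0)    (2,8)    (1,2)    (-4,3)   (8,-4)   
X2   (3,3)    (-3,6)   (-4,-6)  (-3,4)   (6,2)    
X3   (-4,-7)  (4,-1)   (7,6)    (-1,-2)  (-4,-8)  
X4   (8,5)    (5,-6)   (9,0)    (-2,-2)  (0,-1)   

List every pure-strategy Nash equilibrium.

(X4, Y1)

Check mutual best responses: a cell is a NE iff neither player can gain by unilaterally deviating.
Player A's best responses — vs Y1: X4 (payoff 8); vs Y2: X4 (payoff 5); vs Y3: X4 (payoff 9); vs Y4: X3 (payoff -1); vs Y5: X1 (payoff 8).
Player B's best responses — vs X1: Y2 (payoff 8); vs X2: Y2 (payoff 6); vs X3: Y3 (payoff 6); vs X4: Y1 (payoff 5).
The only mutual best response is (X4, Y1); neither player gains by switching there.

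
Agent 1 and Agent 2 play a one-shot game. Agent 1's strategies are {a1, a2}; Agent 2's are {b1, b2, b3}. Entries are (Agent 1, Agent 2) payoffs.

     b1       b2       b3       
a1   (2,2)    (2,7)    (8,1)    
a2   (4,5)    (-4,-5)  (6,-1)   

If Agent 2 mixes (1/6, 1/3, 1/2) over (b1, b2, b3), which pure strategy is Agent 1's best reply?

a1

Agent 1's best reply maximizes expected payoff against the mix.
a1: (1/6)·2 + (1/3)·2 + (1/2)·8 = 5
a2: (1/6)·4 + (1/3)·(-4) + (1/2)·6 = 7/3
Highest expected payoff is 5, from a1.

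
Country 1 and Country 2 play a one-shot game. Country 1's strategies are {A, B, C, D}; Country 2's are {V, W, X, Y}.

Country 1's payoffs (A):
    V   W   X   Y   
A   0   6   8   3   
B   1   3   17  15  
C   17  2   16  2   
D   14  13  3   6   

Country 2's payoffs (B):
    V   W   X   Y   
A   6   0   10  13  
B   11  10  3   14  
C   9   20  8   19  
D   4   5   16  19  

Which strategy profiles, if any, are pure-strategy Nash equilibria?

Check mutual best responses: a cell is a NE iff neither player can gain by unilaterally deviating.
Country 1's best responses — vs V: C (payoff 17); vs W: D (payoff 13); vs X: B (payoff 17); vs Y: B (payoff 15).
Country 2's best responses — vs A: Y (payoff 13); vs B: Y (payoff 14); vs C: W (payoff 20); vs D: Y (payoff 19).
The only mutual best response is (B, Y); neither player gains by switching there.

(B, Y)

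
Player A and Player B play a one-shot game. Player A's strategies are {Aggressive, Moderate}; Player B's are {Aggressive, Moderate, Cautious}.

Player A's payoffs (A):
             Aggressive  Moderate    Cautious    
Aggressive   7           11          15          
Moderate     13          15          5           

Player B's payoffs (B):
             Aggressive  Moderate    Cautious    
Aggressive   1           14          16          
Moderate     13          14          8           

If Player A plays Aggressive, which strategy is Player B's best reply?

Cautious

With Player A fixed at Aggressive, Player B's payoffs are: Aggressive → 1, Moderate → 14, Cautious → 16.
The maximum is 16, achieved by Cautious.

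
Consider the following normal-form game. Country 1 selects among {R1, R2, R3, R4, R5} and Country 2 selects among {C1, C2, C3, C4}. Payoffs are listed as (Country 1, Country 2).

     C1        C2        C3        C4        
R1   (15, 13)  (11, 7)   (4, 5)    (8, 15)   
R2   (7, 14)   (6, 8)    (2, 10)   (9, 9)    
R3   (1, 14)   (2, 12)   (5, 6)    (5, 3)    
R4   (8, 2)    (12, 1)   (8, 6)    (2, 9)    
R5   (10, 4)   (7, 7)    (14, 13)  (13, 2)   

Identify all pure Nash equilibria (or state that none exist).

(R5, C3)

Check mutual best responses: a cell is a NE iff neither player can gain by unilaterally deviating.
Country 1's best responses — vs C1: R1 (payoff 15); vs C2: R4 (payoff 12); vs C3: R5 (payoff 14); vs C4: R5 (payoff 13).
Country 2's best responses — vs R1: C4 (payoff 15); vs R2: C1 (payoff 14); vs R3: C1 (payoff 14); vs R4: C4 (payoff 9); vs R5: C3 (payoff 13).
The only mutual best response is (R5, C3); neither player gains by switching there.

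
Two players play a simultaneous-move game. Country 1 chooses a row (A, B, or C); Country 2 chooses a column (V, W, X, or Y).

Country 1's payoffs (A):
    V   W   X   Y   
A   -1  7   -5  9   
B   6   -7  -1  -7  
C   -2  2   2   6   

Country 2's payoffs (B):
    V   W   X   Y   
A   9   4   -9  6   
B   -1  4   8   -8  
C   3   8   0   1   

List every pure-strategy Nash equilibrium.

None

A profile is a Nash equilibrium when each player is best-responding to the other.
Country 1's best responses — vs V: B (payoff 6); vs W: A (payoff 7); vs X: C (payoff 2); vs Y: A (payoff 9).
Country 2's best responses — vs A: V (payoff 9); vs B: X (payoff 8); vs C: W (payoff 8).
No cell has both players best-responding. For instance, Country 1's best reply to V is B, but against B Country 2 prefers X over V.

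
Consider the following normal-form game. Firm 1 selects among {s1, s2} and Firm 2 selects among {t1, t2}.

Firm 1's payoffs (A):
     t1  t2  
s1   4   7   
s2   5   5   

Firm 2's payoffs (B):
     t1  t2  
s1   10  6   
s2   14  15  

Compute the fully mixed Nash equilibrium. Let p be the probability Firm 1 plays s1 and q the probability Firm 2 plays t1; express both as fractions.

p = 1/5, q = 2/3

In a mixed NE each player is indifferent between their pure strategies, so the opponent's mix sets the indifference.
Firm 2 indifferent between t1 and t2: p·10 + (1−p)·14 = p·6 + (1−p)·15 ⟹ 14 + (-4)p = 15 + (-9)p ⟹ p = 1/5.
Firm 1 indifferent between s1 and s2: q·4 + (1−q)·7 = q·5 + (1−q)·5 ⟹ 7 + (-3)q = 5 + 0q ⟹ q = 2/3.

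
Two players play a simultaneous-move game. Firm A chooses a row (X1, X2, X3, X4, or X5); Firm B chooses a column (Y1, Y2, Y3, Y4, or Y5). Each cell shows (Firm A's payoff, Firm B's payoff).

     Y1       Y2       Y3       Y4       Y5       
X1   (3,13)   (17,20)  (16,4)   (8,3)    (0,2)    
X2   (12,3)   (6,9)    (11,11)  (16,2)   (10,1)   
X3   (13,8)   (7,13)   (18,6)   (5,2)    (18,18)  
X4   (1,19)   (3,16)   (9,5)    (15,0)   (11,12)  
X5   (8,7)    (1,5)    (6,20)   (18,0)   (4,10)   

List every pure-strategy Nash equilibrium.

(X1, Y2) and (X3, Y5)

Check mutual best responses: a cell is a NE iff neither player can gain by unilaterally deviating.
Firm A's best responses — vs Y1: X3 (payoff 13); vs Y2: X1 (payoff 17); vs Y3: X3 (payoff 18); vs Y4: X5 (payoff 18); vs Y5: X3 (payoff 18).
Firm B's best responses — vs X1: Y2 (payoff 20); vs X2: Y3 (payoff 11); vs X3: Y5 (payoff 18); vs X4: Y1 (payoff 19); vs X5: Y3 (payoff 20).
Mutual best responses occur at (X1, Y2) and (X3, Y5); at each, neither player gains by switching.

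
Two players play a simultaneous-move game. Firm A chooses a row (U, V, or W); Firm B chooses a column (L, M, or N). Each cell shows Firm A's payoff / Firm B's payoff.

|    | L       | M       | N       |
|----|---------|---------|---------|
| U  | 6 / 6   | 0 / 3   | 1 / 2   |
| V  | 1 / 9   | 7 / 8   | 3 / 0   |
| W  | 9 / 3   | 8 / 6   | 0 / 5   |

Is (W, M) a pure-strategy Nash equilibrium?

Holding Firm B at M: Firm A gets 8 from W, versus 0 from U, 7 from V. No profitable deviation for Firm A.
Holding Firm A at W: Firm B gets 6 from M, versus 3 from L, 5 from N. No profitable deviation for Firm B either.

Yes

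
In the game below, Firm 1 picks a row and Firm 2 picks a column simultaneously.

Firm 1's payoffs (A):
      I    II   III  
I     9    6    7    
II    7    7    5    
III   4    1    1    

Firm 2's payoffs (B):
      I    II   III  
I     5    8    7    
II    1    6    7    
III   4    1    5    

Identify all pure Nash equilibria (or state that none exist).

No pure-strategy Nash equilibrium

Check mutual best responses: a cell is a NE iff neither player can gain by unilaterally deviating.
Firm 1's best responses — vs I: I (payoff 9); vs II: II (payoff 7); vs III: I (payoff 7).
Firm 2's best responses — vs I: II (payoff 8); vs II: III (payoff 7); vs III: III (payoff 5).
No cell has both players best-responding. For instance, Firm 1's best reply to II is II, but against II Firm 2 prefers III over II.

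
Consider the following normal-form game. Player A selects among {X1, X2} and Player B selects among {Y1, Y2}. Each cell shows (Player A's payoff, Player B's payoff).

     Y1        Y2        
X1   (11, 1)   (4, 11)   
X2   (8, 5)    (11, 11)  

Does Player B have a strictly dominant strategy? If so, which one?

Check whether one of Player B's strategies beats all alternatives regardless of what the opponent does.
Y2 strictly dominates: vs X1: 11 > 1; vs X2: 11 > 5.

Y2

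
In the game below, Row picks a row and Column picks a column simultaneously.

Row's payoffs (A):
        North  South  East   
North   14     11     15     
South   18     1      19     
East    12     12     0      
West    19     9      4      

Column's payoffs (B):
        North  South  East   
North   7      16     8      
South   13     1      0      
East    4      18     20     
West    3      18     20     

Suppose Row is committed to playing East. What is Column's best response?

East

With Row fixed at East, Column's payoffs are: North → 4, South → 18, East → 20.
The maximum is 20, achieved by East.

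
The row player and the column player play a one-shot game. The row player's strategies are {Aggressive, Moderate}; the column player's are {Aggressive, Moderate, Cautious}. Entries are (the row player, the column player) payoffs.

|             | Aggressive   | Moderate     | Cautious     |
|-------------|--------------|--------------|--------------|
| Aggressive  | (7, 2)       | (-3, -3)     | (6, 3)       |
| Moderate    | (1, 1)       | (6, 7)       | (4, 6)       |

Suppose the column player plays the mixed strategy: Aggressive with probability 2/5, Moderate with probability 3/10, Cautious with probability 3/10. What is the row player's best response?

Compute the row player's expected payoff from each pure strategy against the given mix.
Aggressive: (2/5)·7 + (3/10)·(-3) + (3/10)·6 = 37/10
Moderate: (2/5)·1 + (3/10)·6 + (3/10)·4 = 17/5
Highest expected payoff is 37/10, from Aggressive.

Aggressive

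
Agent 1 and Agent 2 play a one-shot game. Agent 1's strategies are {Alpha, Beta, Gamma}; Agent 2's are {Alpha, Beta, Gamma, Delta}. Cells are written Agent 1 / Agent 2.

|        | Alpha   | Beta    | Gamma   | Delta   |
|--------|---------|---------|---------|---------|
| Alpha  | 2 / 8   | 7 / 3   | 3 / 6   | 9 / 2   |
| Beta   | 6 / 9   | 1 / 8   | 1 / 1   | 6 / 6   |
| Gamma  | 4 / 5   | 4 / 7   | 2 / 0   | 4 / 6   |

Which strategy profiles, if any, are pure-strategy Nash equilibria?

Find each player's best response to every opponent strategy; NE are the intersections.
Agent 1's best responses — vs Alpha: Beta (payoff 6); vs Beta: Alpha (payoff 7); vs Gamma: Alpha (payoff 3); vs Delta: Alpha (payoff 9).
Agent 2's best responses — vs Alpha: Alpha (payoff 8); vs Beta: Alpha (payoff 9); vs Gamma: Beta (payoff 7).
The only mutual best response is (Beta, Alpha); neither player gains by switching there.

(Beta, Alpha)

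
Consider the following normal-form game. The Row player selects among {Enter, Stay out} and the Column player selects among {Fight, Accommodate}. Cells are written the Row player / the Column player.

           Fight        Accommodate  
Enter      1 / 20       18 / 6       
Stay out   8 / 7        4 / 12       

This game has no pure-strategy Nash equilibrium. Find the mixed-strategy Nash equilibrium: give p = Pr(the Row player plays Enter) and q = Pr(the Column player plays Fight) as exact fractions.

In a mixed NE each player is indifferent between their pure strategies, so the opponent's mix sets the indifference.
The Column player indifferent between Fight and Accommodate: p·20 + (1−p)·7 = p·6 + (1−p)·12 ⟹ 7 + 13p = 12 + (-6)p ⟹ p = 5/19.
The Row player indifferent between Enter and Stay out: q·1 + (1−q)·18 = q·8 + (1−q)·4 ⟹ 18 + (-17)q = 4 + 4q ⟹ q = 2/3.

p = 5/19, q = 2/3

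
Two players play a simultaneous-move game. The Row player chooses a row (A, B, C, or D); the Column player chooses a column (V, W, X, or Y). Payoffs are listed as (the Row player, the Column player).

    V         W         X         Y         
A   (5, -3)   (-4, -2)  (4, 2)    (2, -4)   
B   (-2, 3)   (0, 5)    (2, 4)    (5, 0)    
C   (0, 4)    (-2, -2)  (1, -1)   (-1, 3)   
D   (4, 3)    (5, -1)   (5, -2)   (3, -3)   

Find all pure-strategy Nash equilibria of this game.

There is no pure-strategy Nash equilibrium

Check mutual best responses: a cell is a NE iff neither player can gain by unilaterally deviating.
The Row player's best responses — vs V: A (payoff 5); vs W: D (payoff 5); vs X: D (payoff 5); vs Y: B (payoff 5).
The Column player's best responses — vs A: X (payoff 2); vs B: W (payoff 5); vs C: V (payoff 4); vs D: V (payoff 3).
No cell has both players best-responding. For instance, the Row player's best reply to Y is B, but against B the Column player prefers W over Y.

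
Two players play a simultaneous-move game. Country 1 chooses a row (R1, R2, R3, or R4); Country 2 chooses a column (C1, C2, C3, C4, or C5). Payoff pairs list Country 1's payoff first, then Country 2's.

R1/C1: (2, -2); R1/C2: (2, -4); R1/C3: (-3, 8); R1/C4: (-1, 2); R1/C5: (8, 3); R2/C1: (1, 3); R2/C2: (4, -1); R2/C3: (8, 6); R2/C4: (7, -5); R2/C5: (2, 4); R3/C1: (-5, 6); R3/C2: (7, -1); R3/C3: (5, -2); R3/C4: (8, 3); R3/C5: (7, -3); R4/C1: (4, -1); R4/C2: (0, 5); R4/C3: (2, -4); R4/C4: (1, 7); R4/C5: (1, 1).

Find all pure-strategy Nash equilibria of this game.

(R2, C3)

A profile is a Nash equilibrium when each player is best-responding to the other.
Country 1's best responses — vs C1: R4 (payoff 4); vs C2: R3 (payoff 7); vs C3: R2 (payoff 8); vs C4: R3 (payoff 8); vs C5: R1 (payoff 8).
Country 2's best responses — vs R1: C3 (payoff 8); vs R2: C3 (payoff 6); vs R3: C1 (payoff 6); vs R4: C4 (payoff 7).
The only mutual best response is (R2, C3); neither player gains by switching there.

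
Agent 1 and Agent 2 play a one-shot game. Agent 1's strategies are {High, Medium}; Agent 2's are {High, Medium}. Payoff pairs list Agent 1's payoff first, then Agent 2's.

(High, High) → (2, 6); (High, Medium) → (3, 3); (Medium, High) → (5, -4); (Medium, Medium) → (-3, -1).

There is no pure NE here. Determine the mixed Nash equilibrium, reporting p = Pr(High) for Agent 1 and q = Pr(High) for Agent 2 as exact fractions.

p = 1/2, q = 2/3

In a mixed NE each player is indifferent between their pure strategies, so the opponent's mix sets the indifference.
Agent 2 indifferent between High and Medium: p·6 + (1−p)·(-4) = p·3 + (1−p)·(-1) ⟹ (-4) + 10p = (-1) + 4p ⟹ p = 1/2.
Agent 1 indifferent between High and Medium: q·2 + (1−q)·3 = q·5 + (1−q)·(-3) ⟹ 3 + (-1)q = (-3) + 8q ⟹ q = 2/3.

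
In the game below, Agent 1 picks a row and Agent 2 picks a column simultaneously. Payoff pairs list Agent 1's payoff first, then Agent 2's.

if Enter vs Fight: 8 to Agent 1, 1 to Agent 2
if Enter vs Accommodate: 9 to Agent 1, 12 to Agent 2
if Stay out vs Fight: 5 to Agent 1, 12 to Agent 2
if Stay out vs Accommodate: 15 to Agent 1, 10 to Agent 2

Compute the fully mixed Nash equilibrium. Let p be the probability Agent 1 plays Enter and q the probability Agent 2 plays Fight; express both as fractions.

p = 2/13, q = 2/3

Each player's mixing probability is pinned down by making the *other* player indifferent.
Agent 2 indifferent between Fight and Accommodate: p·1 + (1−p)·12 = p·12 + (1−p)·10 ⟹ 12 + (-11)p = 10 + 2p ⟹ p = 2/13.
Agent 1 indifferent between Enter and Stay out: q·8 + (1−q)·9 = q·5 + (1−q)·15 ⟹ 9 + (-1)q = 15 + (-10)q ⟹ q = 2/3.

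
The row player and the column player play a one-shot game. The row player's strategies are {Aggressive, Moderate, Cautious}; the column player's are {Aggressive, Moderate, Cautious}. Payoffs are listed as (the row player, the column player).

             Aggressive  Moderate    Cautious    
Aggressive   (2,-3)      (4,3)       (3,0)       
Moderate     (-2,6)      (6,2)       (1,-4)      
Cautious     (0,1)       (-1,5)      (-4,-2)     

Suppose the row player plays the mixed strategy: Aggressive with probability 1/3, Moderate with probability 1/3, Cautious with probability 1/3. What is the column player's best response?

Moderate

The column player's best reply maximizes expected payoff against the mix.
Aggressive: (1/3)·(-3) + (1/3)·6 + (1/3)·1 = 4/3
Moderate: (1/3)·3 + (1/3)·2 + (1/3)·5 = 10/3
Cautious: (1/3)·0 + (1/3)·(-4) + (1/3)·(-2) = -2
Highest expected payoff is 10/3, from Moderate.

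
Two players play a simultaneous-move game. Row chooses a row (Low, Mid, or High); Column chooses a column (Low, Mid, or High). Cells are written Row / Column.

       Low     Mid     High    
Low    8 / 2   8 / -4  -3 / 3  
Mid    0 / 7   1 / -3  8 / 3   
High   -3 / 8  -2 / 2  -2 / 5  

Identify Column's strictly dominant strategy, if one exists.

Check whether one of Column's strategies beats all alternatives regardless of what the opponent does.
Low is not dominant: against Low, High gives 3 > 2.
Mid is not dominant: against Low, Low gives 2 > -4.
High is not dominant: against Mid, Low gives 7 > 3.
No single strategy is best against every opponent action.

None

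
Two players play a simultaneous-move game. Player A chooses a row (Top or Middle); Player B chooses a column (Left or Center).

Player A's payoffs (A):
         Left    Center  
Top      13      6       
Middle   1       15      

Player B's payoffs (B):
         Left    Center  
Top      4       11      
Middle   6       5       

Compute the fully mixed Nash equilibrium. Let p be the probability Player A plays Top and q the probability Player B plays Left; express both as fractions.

In a mixed NE each player is indifferent between their pure strategies, so the opponent's mix sets the indifference.
Player B indifferent between Left and Center: p·4 + (1−p)·6 = p·11 + (1−p)·5 ⟹ 6 + (-2)p = 5 + 6p ⟹ p = 1/8.
Player A indifferent between Top and Middle: q·13 + (1−q)·6 = q·1 + (1−q)·15 ⟹ 6 + 7q = 15 + (-14)q ⟹ q = 3/7.

p = 1/8, q = 3/7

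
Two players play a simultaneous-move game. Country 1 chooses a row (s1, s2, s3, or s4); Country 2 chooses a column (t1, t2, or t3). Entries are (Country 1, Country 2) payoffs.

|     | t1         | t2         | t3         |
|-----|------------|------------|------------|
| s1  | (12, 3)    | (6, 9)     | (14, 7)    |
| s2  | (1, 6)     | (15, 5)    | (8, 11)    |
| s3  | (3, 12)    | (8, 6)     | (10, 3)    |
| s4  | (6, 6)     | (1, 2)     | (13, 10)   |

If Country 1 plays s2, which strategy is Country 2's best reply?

t3

With Country 1 fixed at s2, Country 2's payoffs are: t1 → 6, t2 → 5, t3 → 11.
The maximum is 11, achieved by t3.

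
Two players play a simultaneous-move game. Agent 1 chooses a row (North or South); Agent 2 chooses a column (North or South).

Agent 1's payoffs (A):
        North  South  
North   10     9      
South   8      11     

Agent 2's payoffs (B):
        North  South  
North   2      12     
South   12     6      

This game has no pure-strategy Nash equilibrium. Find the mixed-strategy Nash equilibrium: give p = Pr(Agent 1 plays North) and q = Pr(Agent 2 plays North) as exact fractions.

p = 3/8, q = 1/2

Each player's mixing probability is pinned down by making the *other* player indifferent.
Agent 2 indifferent between North and South: p·2 + (1−p)·12 = p·12 + (1−p)·6 ⟹ 12 + (-10)p = 6 + 6p ⟹ p = 3/8.
Agent 1 indifferent between North and South: q·10 + (1−q)·9 = q·8 + (1−q)·11 ⟹ 9 + 1q = 11 + (-3)q ⟹ q = 1/2.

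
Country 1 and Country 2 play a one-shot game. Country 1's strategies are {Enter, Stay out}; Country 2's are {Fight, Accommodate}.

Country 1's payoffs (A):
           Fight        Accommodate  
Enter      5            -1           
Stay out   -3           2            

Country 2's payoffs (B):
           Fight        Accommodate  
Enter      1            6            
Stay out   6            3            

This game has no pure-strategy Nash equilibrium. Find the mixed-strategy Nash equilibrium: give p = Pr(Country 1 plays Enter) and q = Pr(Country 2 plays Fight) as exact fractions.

In a mixed NE each player is indifferent between their pure strategies, so the opponent's mix sets the indifference.
Country 2 indifferent between Fight and Accommodate: p·1 + (1−p)·6 = p·6 + (1−p)·3 ⟹ 6 + (-5)p = 3 + 3p ⟹ p = 3/8.
Country 1 indifferent between Enter and Stay out: q·5 + (1−q)·(-1) = q·(-3) + (1−q)·2 ⟹ (-1) + 6q = 2 + (-5)q ⟹ q = 3/11.

p = 3/8, q = 3/11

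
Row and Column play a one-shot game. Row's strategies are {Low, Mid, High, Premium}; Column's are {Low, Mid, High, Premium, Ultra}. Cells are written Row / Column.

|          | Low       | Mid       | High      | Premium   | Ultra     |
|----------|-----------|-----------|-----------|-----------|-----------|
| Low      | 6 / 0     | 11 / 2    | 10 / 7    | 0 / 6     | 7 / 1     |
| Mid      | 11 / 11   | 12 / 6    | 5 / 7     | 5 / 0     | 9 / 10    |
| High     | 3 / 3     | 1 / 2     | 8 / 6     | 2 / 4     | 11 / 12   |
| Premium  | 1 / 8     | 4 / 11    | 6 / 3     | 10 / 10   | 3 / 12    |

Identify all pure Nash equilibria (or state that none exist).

Check mutual best responses: a cell is a NE iff neither player can gain by unilaterally deviating.
Row's best responses — vs Low: Mid (payoff 11); vs Mid: Mid (payoff 12); vs High: Low (payoff 10); vs Premium: Premium (payoff 10); vs Ultra: High (payoff 11).
Column's best responses — vs Low: High (payoff 7); vs Mid: Low (payoff 11); vs High: Ultra (payoff 12); vs Premium: Ultra (payoff 12).
Mutual best responses occur at (Low, High), (Mid, Low), and (High, Ultra); at each, neither player gains by switching.

(Low, High), (Mid, Low), and (High, Ultra)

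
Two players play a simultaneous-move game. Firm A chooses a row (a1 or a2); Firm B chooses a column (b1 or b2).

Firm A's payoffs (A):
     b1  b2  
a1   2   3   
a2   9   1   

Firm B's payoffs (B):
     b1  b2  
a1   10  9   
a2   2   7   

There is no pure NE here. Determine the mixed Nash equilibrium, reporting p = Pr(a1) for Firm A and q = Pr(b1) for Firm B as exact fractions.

In a mixed NE each player is indifferent between their pure strategies, so the opponent's mix sets the indifference.
Firm B indifferent between b1 and b2: p·10 + (1−p)·2 = p·9 + (1−p)·7 ⟹ 2 + 8p = 7 + 2p ⟹ p = 5/6.
Firm A indifferent between a1 and a2: q·2 + (1−q)·3 = q·9 + (1−q)·1 ⟹ 3 + (-1)q = 1 + 8q ⟹ q = 2/9.

p = 5/6, q = 2/9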